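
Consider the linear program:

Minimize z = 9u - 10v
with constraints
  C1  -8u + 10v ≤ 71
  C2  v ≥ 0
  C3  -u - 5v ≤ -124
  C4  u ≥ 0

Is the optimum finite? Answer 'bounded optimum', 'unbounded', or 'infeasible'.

Vertices and z = 9u - 10v:
  (177/10, 1063/50) → z = -533/10
  (124, 0) → z = 1116
The feasible region has finitely many vertices and no improving ray; the minimum is -533/10 at (177/10, 1063/50).

bounded optimum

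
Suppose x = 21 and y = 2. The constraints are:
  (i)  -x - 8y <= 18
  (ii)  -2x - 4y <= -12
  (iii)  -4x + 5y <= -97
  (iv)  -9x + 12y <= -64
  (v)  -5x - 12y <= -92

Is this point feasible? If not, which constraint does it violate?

not feasible — violates (iii)

Constraint (iii): -4x + 5y = -74, which is not ≤ -97. All other constraints are satisfied.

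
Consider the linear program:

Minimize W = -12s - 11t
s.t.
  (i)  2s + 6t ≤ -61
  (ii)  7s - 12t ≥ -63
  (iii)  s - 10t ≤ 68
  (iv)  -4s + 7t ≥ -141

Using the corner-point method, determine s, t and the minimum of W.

Extreme points and W = -12s - 11t:
  (-185/11, -301/66) → W = 16631/66
  (-101/13, -197/26) → W = 4591/26
  (-723/29, -539/58) → W = 23281/58

The binding constraints are 2s + 6t = -61 and s - 10t = 68.
Solving simultaneously gives s = -101/13, t = -197/26.

s = -101/13, t = -197/26, minimum W = 4591/26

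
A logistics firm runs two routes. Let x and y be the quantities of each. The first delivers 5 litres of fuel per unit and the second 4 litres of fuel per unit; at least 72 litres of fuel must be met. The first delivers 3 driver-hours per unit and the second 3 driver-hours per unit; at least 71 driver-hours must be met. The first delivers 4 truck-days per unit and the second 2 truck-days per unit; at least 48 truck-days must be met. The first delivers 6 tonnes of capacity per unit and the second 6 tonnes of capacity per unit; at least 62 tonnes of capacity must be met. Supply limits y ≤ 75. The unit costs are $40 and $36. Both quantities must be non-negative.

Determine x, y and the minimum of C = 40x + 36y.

Vertices and C = 40x + 36y:
  (0, 24) → C = 864
  (0, 75) → C = 2700
  (71/3, 0) → C = 2840/3
  (1/3, 70/3) → C = 2560/3
The feasible region is unbounded (it extends along (1, 0)), but C strictly increases along every unbounded feasible direction, so there is no improving ray and the minimum is attained at a vertex.

At the optimal vertex, 3x + 3y = 71 and 4x + 2y = 48.
Solving simultaneously gives x = 1/3, y = 70/3.

x = 1/3, y = 70/3, minimum C = 2560/3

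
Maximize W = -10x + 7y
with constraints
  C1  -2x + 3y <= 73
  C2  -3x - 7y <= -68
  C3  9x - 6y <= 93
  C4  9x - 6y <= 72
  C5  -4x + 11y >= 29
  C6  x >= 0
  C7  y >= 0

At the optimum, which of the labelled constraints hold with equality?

Corner points and W = -10x + 7y:
  (218/5, 267/5) → W = -311/5
  (0, 73/3) → W = 511/3
  (545/61, 359/61) → W = -2937/61
  (0, 68/7) → W = 68
  (322/25, 183/25) → W = -1939/25

The maximum is at (0, 73/3). Substituting into each constraint, equality holds for C1 and C6; the remaining constraints have slack.

C1 and C6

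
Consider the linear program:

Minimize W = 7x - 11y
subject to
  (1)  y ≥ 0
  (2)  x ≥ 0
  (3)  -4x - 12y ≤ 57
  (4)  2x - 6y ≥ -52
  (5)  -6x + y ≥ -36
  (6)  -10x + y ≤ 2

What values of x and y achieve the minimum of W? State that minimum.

Feasible corners and W = 7x - 11y:
  (0, 0) → W = 0
  (6, 0) → W = 42
  (0, 2) → W = -22
  (134/17, 192/17) → W = -1174/17
  (20/29, 258/29) → W = -2698/29

x = 20/29, y = 258/29, minimum W = -2698/29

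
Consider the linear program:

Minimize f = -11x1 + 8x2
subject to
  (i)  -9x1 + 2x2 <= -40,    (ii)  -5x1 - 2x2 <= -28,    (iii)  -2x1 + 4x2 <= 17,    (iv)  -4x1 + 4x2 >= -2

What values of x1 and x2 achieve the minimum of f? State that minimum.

Feasible corners and f = -11x1 + 8x2:
  (97/16, 233/32) → f = -135/16
  (39/7, 71/14) → f = -145/7
  (19/2, 9) → f = -65/2

x1 = 19/2, x2 = 9, minimum f = -65/2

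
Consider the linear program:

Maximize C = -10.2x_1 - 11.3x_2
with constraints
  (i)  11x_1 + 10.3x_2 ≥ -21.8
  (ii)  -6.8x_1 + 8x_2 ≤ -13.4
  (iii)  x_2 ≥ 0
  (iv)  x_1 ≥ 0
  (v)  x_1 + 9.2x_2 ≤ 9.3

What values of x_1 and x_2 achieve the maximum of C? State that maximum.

x_1 = 67/34, x_2 = 0, maximum C = -201/10

Vertices and C = -10.2x_1 - 11.3x_2:
  (67/34, 0) → C = -201/10
  (353/126, 89/126) → C = -46063/1260
  (93/10, 0) → C = -4743/50

The optimum lies where -6.8x_1 + 8x_2 = -13.4 and x_2 = 0.
Solving simultaneously gives x_1 = 67/34, x_2 = 0.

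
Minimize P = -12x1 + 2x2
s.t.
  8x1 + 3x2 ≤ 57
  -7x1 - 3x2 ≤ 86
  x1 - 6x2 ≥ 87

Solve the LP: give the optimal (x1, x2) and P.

x1 = 143, x2 = -1087/3, minimum P = -7322/3

At the optimal vertex, 8x1 + 3x2 = 57 and -7x1 - 3x2 = 86.
Solving simultaneously gives x1 = 143, x2 = -1087/3.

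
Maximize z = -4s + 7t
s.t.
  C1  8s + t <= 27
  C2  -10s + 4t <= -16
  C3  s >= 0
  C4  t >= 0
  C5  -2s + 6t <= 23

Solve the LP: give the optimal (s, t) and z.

s = 62/21, t = 71/21, maximum z = 83/7

Extreme points and z = -4s + 7t:
  (62/21, 71/21) → z = 83/7
  (27/8, 0) → z = -27/2
  (8/5, 0) → z = -32/5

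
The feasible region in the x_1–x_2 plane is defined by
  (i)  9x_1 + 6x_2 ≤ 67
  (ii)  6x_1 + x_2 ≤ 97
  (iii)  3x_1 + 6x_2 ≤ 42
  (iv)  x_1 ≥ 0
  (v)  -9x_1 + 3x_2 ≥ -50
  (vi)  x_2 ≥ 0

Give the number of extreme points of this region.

5

Intersecting each pair of boundary lines and keeping only the points that satisfy every inequality leaves:
  (25/6, 59/12)
  (167/27, 17/9)
  (0, 7)
  (0, 0)
  (50/9, 0)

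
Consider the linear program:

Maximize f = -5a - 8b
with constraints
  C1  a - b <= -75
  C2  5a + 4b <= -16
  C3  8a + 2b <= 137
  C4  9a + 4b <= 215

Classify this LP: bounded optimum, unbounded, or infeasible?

From the feasible point (-316/9, 359/9), moving in the direction (-1, -1) keeps every constraint satisfied while f increases without bound.

unbounded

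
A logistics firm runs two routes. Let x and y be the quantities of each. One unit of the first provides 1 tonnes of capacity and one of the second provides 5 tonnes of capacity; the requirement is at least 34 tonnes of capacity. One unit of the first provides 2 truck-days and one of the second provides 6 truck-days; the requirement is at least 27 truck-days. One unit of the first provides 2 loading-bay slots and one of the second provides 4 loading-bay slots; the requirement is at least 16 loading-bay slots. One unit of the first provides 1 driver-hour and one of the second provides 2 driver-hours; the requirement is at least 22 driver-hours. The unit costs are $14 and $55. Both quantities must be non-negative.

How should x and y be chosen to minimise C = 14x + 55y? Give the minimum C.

x = 14, y = 4, minimum C = 416

Corner points and C = 14x + 55y:
  (0, 11) → C = 605
  (34, 0) → C = 476
  (14, 4) → C = 416
The feasible region is unbounded (it extends along (0, 1), (1, 0)), but C strictly increases along every unbounded feasible direction, so there is no improving ray and the minimum is attained at a vertex.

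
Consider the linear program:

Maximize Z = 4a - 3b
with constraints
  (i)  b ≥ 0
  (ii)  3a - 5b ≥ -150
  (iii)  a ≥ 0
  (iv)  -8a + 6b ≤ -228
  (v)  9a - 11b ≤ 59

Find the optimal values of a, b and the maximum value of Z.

At the optimal vertex, 3a - 5b = -150 and 9a - 11b = 59.
Solving simultaneously gives a = 1945/12, b = 509/4.

a = 1945/12, b = 509/4, maximum Z = 3199/12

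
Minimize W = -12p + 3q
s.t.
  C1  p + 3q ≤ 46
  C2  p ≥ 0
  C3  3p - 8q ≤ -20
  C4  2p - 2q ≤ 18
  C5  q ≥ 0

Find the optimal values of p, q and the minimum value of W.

p = 308/17, q = 158/17, minimum W = -3222/17

Extreme points and W = -12p + 3q:
  (0, 46/3) → W = 46
  (308/17, 158/17) → W = -3222/17
  (0, 5/2) → W = 15/2

The optimum lies where p + 3q = 46 and 3p - 8q = -20.
Solving simultaneously gives p = 308/17, q = 158/17.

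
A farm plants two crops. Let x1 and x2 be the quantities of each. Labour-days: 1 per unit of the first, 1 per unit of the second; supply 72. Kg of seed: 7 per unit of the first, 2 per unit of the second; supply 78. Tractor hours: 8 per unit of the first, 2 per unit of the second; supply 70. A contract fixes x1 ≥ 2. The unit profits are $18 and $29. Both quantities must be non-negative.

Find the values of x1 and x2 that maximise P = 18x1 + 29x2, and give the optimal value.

Corner points and P = 18x1 + 29x2:
  (35/4, 0) → P = 315/2
  (2, 0) → P = 36
  (2, 27) → P = 819

The binding constraints are 8x1 + 2x2 = 70 and x1 = 2.
Solving simultaneously gives x1 = 2, x2 = 27.

x1 = 2, x2 = 27, maximum P = 819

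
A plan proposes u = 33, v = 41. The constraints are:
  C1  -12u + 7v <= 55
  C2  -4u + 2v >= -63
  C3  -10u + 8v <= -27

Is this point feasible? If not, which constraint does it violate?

not feasible — violates C3

Constraint C3: -10u + 8v = -2, which is not ≤ -27. All other constraints are satisfied.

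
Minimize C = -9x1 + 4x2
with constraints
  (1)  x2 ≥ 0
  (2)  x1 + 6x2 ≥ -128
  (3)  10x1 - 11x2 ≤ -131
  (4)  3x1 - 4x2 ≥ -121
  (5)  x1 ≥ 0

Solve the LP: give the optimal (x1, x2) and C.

At the optimal vertex, 10x1 - 11x2 = -131 and 3x1 - 4x2 = -121.
Solving simultaneously gives x1 = 807/7, x2 = 817/7.

x1 = 807/7, x2 = 817/7, minimum C = -3995/7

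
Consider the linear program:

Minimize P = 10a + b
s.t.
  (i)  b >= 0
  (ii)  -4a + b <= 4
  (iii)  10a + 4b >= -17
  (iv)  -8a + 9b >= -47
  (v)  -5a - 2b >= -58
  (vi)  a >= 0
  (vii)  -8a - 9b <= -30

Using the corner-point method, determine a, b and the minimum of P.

Vertices and P = 10a + b:
  (47/8, 0) → P = 235/4
  (15/4, 0) → P = 75/2
  (50/13, 252/13) → P = 752/13
  (0, 4) → P = 4
  (616/61, 229/61) → P = 6389/61
  (0, 10/3) → P = 10/3

At the optimal vertex, a = 0 and -8a - 9b = -30.
Solving simultaneously gives a = 0, b = 10/3.

a = 0, b = 10/3, minimum P = 10/3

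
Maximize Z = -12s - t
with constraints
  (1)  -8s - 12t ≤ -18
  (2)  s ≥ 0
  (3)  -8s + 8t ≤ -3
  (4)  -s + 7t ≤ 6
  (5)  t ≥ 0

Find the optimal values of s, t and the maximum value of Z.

s = 9/8, t = 3/4, maximum Z = -57/4

Extreme points and Z = -12s - t:
  (9/8, 3/4) → Z = -57/4
  (9/4, 0) → Z = -27
  (23/16, 17/16) → Z = -293/16
The feasible region is unbounded (it extends along (7, 1), (1, 0)), but Z strictly decreases along every unbounded feasible direction, so there is no improving ray and the maximum is attained at a vertex.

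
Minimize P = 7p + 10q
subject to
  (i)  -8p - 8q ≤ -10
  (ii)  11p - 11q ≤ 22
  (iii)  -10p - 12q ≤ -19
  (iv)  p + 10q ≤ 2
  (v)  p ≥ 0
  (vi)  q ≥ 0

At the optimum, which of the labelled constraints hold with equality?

(iii) and (vi)

Corner points and P = 7p + 10q:
  (2, 0) → P = 14
  (83/44, 1/88) → P = 293/22
  (19/10, 0) → P = 133/10

The minimum is at (19/10, 0). Substituting into each constraint, equality holds for (iii) and (vi); the remaining constraints have slack.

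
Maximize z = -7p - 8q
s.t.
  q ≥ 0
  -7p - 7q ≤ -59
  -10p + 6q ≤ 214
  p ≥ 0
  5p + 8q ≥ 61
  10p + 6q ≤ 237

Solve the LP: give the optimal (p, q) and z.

p = 15/7, q = 44/7, maximum z = -457/7

Feasible corners and z = -7p - 8q:
  (61/5, 0) → z = -427/5
  (237/10, 0) → z = -1659/10
  (0, 59/7) → z = -472/7
  (15/7, 44/7) → z = -457/7
  (0, 107/3) → z = -856/3
  (23/20, 451/12) → z = -18523/60

The binding constraints are -7p - 7q = -59 and 5p + 8q = 61.
Solving simultaneously gives p = 15/7, q = 44/7.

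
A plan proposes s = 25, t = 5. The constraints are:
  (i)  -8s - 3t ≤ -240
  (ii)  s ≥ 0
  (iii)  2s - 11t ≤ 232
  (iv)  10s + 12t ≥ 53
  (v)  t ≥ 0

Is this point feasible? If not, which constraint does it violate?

Constraint (i): -8s - 3t = -215, which is not ≤ -240. All other constraints are satisfied.

not feasible — violates (i)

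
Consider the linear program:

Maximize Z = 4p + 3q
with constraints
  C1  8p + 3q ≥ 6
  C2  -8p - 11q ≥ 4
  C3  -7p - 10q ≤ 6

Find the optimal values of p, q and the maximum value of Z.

Vertices and Z = 4p + 3q:
  (39/32, -5/4) → Z = 9/8
  (78/59, -90/59) → Z = 42/59
  (26/3, -20/3) → Z = 44/3

The optimum lies where -8p - 11q = 4 and -7p - 10q = 6.
Solving simultaneously gives p = 26/3, q = -20/3.

p = 26/3, q = -20/3, maximum Z = 44/3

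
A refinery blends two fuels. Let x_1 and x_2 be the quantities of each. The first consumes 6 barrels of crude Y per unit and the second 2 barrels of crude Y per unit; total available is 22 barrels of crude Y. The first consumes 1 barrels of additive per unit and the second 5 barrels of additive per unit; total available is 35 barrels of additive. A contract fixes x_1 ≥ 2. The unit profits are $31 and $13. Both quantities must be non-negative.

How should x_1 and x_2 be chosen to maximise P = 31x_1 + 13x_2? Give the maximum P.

x_1 = 2, x_2 = 5, maximum P = 127

Extreme points and P = 31x_1 + 13x_2:
  (11/3, 0) → P = 341/3
  (2, 0) → P = 62
  (2, 5) → P = 127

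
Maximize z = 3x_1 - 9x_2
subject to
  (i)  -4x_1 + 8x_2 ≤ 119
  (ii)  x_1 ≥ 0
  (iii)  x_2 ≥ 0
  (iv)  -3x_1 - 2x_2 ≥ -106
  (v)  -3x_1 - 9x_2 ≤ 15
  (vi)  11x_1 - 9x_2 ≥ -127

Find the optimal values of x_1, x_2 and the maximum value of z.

x_1 = 106/3, x_2 = 0, maximum z = 106

Corner points and z = 3x_1 - 9x_2:
  (305/16, 781/32) → z = -5199/32
  (55/52, 801/52) → z = -1761/13
  (0, 0) → z = 0
  (0, 127/9) → z = -127
  (106/3, 0) → z = 106

At the optimal vertex, x_2 = 0 and -3x_1 - 2x_2 = -106.
Solving simultaneously gives x_1 = 106/3, x_2 = 0.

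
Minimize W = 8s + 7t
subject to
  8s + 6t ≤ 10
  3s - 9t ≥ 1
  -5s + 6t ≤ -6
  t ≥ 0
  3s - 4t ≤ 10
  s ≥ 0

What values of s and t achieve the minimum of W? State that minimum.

Vertices and W = 8s + 7t:
  (16/13, 1/39) → W = 391/39
  (5/4, 0) → W = 10
  (6/5, 0) → W = 48/5

The binding constraints are -5s + 6t = -6 and t = 0.
Solving simultaneously gives s = 6/5, t = 0.

s = 6/5, t = 0, minimum W = 48/5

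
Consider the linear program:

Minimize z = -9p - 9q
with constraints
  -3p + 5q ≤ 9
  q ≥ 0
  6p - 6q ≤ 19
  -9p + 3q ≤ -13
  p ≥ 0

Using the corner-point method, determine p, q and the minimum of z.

p = 149/12, q = 37/4, minimum z = -195

Feasible corners and z = -9p - 9q:
  (149/12, 37/4) → z = -195
  (23/9, 10/3) → z = -53
  (19/6, 0) → z = -57/2
  (13/9, 0) → z = -13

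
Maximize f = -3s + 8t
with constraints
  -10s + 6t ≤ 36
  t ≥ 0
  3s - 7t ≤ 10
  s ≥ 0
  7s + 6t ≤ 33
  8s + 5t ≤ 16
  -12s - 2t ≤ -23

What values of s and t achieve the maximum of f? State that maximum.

Vertices and f = -3s + 8t:
  (2, 0) → f = -6
  (23/12, 0) → f = -23/4
  (83/44, 2/11) → f = -185/44

s = 83/44, t = 2/11, maximum f = -185/44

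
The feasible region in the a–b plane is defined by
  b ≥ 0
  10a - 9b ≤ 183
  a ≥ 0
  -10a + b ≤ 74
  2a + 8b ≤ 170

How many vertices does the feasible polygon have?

The feasible vertices (each the meet of two boundaries and inside every other half-plane) are:
  (183/10, 0)
  (0, 0)
  (1497/49, 667/49)
  (0, 85/4)

4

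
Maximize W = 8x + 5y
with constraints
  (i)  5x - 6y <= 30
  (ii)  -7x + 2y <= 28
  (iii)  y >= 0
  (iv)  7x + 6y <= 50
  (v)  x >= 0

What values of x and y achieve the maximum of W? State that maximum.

x = 20/3, y = 5/9, maximum W = 505/9

Extreme points and W = 8x + 5y:
  (6, 0) → W = 48
  (20/3, 5/9) → W = 505/9
  (0, 0) → W = 0
  (0, 25/3) → W = 125/3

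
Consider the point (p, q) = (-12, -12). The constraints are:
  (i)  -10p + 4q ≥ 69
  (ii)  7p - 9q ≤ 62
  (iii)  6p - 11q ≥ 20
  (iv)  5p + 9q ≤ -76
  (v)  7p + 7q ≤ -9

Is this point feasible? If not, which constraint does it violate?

(i): 72 ≥ 69 ✓
(ii): 24 ≤ 62 ✓
(iii): 60 ≥ 20 ✓
(iv): -168 ≤ -76 ✓
(v): -168 ≤ -9 ✓

feasible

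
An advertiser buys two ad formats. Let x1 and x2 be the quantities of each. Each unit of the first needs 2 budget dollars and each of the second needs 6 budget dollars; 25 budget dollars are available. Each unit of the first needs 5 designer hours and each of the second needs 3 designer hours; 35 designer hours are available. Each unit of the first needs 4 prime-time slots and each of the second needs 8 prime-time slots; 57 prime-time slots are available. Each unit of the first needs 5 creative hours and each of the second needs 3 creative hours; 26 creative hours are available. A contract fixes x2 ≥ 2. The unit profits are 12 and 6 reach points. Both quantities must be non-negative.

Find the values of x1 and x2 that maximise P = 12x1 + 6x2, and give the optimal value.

Vertices and P = 12x1 + 6x2:
  (0, 25/6) → P = 25
  (0, 2) → P = 12
  (27/8, 73/24) → P = 235/4
  (4, 2) → P = 60

At the optimal vertex, 5x1 + 3x2 = 26 and x2 = 2.
Solving simultaneously gives x1 = 4, x2 = 2.

x1 = 4, x2 = 2, maximum P = 60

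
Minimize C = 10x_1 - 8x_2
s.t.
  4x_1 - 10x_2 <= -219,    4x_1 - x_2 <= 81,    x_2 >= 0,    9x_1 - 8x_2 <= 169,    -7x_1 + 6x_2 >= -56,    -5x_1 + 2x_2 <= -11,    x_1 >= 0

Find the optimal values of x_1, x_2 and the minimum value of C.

x_1 = 151/3, x_2 = 361/3, minimum C = -1378/3

Vertices and C = 10x_1 - 8x_2:
  (343/12, 100/3) → C = 115/6
  (274/21, 1139/42) → C = -1816/21
  (151/3, 361/3) → C = -1378/3

The binding constraints are 4x_1 - x_2 = 81 and -5x_1 + 2x_2 = -11.
Solving simultaneously gives x_1 = 151/3, x_2 = 361/3.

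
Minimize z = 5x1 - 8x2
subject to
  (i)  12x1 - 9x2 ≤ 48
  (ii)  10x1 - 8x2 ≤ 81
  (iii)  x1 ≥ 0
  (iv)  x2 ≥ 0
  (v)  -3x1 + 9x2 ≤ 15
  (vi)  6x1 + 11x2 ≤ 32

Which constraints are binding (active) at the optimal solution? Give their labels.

Feasible corners and z = 5x1 - 8x2:
  (4, 0) → z = 20
  (136/31, 16/31) → z = 552/31
  (0, 0) → z = 0
  (0, 5/3) → z = -40/3
  (41/29, 62/29) → z = -291/29

The minimum is at (0, 5/3). Substituting into each constraint, equality holds for (iii) and (v); the remaining constraints have slack.

(iii) and (v)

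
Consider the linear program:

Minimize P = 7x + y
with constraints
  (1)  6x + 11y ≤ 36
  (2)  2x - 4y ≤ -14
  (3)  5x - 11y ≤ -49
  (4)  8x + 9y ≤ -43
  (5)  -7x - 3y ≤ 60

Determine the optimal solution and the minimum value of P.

x = -137/13, y = 179/39, minimum P = -2698/39

Corner points and P = 7x + y:
  (-914/133, 177/133) → P = -6221/133
  (-807/92, 43/92) → P = -2803/46
  (-137/13, 179/39) → P = -2698/39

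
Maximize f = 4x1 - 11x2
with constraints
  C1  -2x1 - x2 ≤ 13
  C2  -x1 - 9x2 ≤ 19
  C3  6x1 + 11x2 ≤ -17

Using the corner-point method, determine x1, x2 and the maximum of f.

x1 = 56/43, x2 = -97/43, maximum f = 1291/43

Vertices and f = 4x1 - 11x2:
  (-98/17, -25/17) → f = -117/17
  (-63/8, 11/4) → f = -247/4
  (56/43, -97/43) → f = 1291/43

The binding constraints are -x1 - 9x2 = 19 and 6x1 + 11x2 = -17.
Solving simultaneously gives x1 = 56/43, x2 = -97/43.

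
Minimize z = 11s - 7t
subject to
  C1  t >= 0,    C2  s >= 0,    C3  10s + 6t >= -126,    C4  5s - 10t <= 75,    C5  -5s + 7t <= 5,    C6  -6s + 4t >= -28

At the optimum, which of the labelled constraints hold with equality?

Corner points and z = 11s - 7t:
  (0, 0) → z = 0
  (14/3, 0) → z = 154/3
  (0, 5/7) → z = -5
  (108/11, 85/11) → z = 593/11

The minimum is at (0, 5/7). Substituting into each constraint, equality holds for C2 and C5; the remaining constraints have slack.

C2 and C5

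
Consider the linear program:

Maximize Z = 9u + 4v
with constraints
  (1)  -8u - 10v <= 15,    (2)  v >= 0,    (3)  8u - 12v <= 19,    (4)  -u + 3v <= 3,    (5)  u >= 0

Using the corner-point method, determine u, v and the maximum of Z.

Feasible corners and Z = 9u + 4v:
  (19/8, 0) → Z = 171/8
  (0, 0) → Z = 0
  (31/4, 43/12) → Z = 1009/12
  (0, 1) → Z = 4

The optimum lies where 8u - 12v = 19 and -u + 3v = 3.
Solving simultaneously gives u = 31/4, v = 43/12.

u = 31/4, v = 43/12, maximum Z = 1009/12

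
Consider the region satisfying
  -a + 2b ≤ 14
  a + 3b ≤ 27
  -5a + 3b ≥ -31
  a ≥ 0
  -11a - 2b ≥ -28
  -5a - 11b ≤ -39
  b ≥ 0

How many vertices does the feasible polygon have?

Of the 21 pairwise boundary intersections, those satisfying every inequality are:
  (0, 7)
  (7/6, 91/12)
  (0, 39/11)
  (230/111, 289/111)

4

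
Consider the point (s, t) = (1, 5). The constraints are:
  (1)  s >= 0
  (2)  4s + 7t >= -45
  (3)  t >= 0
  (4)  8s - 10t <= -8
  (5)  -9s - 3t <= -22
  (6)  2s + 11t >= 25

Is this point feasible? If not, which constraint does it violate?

feasible

(1): 1 ≥ 0 ✓
(2): 39 ≥ -45 ✓
(3): 5 ≥ 0 ✓
(4): -42 ≤ -8 ✓
(5): -24 ≤ -22 ✓
(6): 57 ≥ 25 ✓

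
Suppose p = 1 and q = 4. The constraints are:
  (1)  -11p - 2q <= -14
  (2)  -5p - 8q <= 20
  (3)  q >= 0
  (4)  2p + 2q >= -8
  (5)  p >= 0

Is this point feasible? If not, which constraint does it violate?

(1): -19 ≤ -14 ✓
(2): -37 ≤ 20 ✓
(3): 4 ≥ 0 ✓
(4): 10 ≥ -8 ✓
(5): 1 ≥ 0 ✓

feasible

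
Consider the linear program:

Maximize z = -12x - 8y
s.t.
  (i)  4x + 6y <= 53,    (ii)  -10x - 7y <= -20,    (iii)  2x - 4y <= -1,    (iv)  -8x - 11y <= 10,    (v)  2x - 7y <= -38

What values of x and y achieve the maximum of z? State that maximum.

Corner points and z = -12x - 8y:
  (-251/32, 225/16) → z = -147/8
  (143/40, 129/20) → z = -189/2
  (-3/2, 5) → z = -22

x = -251/32, y = 225/16, maximum z = -147/8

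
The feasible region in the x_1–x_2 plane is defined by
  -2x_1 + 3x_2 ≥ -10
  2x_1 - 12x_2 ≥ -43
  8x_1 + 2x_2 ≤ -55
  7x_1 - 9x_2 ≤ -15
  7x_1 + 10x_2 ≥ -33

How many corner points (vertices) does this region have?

3

Of the 10 pairwise boundary intersections, those satisfying every inequality are:
  (-373/50, 117/50)
  (-413/52, 235/104)
  (-22/3, 11/6)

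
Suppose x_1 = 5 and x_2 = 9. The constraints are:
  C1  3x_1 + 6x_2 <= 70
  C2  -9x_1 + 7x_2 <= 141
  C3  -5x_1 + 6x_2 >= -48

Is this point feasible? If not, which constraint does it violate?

feasible

C1: 69 ≤ 70 ✓
C2: 18 ≤ 141 ✓
C3: 29 ≥ -48 ✓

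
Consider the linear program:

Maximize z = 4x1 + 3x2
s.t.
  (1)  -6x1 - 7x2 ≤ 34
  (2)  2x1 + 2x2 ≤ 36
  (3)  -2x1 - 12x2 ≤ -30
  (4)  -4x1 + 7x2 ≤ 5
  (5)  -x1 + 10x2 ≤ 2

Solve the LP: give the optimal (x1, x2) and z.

x1 = 93/5, x2 = -3/5, maximum z = 363/5

Vertices and z = 4x1 + 3x2:
  (93/5, -3/5) → z = 363/5
  (178/11, 20/11) → z = 772/11
  (69/8, 17/16) → z = 603/16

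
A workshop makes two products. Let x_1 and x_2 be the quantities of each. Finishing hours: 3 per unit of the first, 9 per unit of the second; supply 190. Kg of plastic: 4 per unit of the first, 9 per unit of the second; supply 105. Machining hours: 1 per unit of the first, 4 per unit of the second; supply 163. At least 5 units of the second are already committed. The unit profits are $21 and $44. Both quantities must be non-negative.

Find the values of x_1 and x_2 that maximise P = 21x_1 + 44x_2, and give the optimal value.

Feasible corners and P = 21x_1 + 44x_2:
  (0, 35/3) → P = 1540/3
  (0, 5) → P = 220
  (15, 5) → P = 535

The binding constraints are 4x_1 + 9x_2 = 105 and x_2 = 5.
Solving simultaneously gives x_1 = 15, x_2 = 5.

x_1 = 15, x_2 = 5, maximum P = 535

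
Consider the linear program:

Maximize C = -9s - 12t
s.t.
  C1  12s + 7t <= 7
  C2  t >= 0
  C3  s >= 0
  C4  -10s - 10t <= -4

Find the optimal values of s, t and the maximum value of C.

Extreme points and C = -9s - 12t:
  (7/12, 0) → C = -21/4
  (0, 1) → C = -12
  (2/5, 0) → C = -18/5
  (0, 2/5) → C = -24/5

At the optimal vertex, t = 0 and -10s - 10t = -4.
Solving simultaneously gives s = 2/5, t = 0.

s = 2/5, t = 0, maximum C = -18/5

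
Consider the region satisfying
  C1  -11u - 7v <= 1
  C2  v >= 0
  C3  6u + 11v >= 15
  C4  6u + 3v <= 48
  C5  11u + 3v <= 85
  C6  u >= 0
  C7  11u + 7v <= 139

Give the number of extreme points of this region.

5

Pairwise boundary intersections that survive every other constraint:
  (5/2, 0)
  (85/11, 0)
  (0, 15/11)
  (37/5, 6/5)
  (0, 16)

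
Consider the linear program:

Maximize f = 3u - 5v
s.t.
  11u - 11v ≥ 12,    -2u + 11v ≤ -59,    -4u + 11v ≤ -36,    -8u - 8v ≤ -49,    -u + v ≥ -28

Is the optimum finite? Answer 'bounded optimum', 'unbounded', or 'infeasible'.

bounded optimum

Extreme points and f = 3u - 5v:
  (1011/104, -187/52) → f = 4903/104
  (83/3, -1/3) → f = 254/3
  (273/16, -175/16) → f = 847/8
The feasible region has finitely many vertices and no improving ray; the maximum is 847/8 at (273/16, -175/16).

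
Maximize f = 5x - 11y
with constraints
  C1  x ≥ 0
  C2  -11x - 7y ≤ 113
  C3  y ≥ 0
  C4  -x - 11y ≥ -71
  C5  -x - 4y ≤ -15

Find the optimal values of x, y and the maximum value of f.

Corner points and f = 5x - 11y:
  (0, 71/11) → f = -71
  (0, 15/4) → f = -165/4
  (71, 0) → f = 355
  (15, 0) → f = 75

At the optimal vertex, y = 0 and -x - 11y = -71.
Solving simultaneously gives x = 71, y = 0.

x = 71, y = 0, maximum f = 355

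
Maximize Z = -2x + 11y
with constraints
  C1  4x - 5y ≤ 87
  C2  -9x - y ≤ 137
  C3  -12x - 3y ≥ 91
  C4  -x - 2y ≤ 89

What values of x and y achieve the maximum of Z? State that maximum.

Vertices and Z = -2x + 11y:
  (-598/49, -1331/49) → Z = -13445/49
  (-97/36, -176/9) → Z = -3775/18
  (-64/3, 55) → Z = 1943/3

The optimum lies where -9x - y = 137 and -12x - 3y = 91.
Solving simultaneously gives x = -64/3, y = 55.

x = -64/3, y = 55, maximum Z = 1943/3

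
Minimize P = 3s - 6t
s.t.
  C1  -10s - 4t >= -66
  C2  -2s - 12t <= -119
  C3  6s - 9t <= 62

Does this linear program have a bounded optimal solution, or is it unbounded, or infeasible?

unbounded

From the feasible point (79/28, 529/56), moving in the direction (-4, 10) keeps every constraint satisfied while P decreases without bound.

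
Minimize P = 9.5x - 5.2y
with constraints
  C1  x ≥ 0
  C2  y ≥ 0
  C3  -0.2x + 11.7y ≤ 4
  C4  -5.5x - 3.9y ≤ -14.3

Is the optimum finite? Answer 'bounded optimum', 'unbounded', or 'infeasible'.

Corner points and P = 9.5x - 5.2y:
  (2.6, 0) → P = 24.7
  (389/167, 2486/6513) → P = 100921/5010
The feasible region has finitely many vertices and no improving ray; the minimum is 100921/5010 at (389/167, 2486/6513).

bounded optimum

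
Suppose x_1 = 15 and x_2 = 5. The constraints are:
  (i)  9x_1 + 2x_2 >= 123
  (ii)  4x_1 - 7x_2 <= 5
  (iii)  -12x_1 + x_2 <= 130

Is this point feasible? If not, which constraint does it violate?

not feasible — violates (ii)

Constraint (ii): 4x_1 - 7x_2 = 25, which is not ≤ 5. All other constraints are satisfied.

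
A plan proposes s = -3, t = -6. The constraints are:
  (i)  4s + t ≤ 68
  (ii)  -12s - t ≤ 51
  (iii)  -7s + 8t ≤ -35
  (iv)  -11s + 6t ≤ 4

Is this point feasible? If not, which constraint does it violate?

not feasible — violates (iii)

Constraint (iii): -7s + 8t = -27, which is not ≤ -35. All other constraints are satisfied.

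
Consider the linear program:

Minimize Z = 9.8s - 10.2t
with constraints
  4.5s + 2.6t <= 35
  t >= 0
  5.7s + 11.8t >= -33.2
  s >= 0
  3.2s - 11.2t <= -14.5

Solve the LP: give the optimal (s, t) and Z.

s = 0, t = 175/13, minimum Z = -1785/13

At the optimal vertex, 4.5s + 2.6t = 35 and s = 0.
Solving simultaneously gives s = 0, t = 175/13.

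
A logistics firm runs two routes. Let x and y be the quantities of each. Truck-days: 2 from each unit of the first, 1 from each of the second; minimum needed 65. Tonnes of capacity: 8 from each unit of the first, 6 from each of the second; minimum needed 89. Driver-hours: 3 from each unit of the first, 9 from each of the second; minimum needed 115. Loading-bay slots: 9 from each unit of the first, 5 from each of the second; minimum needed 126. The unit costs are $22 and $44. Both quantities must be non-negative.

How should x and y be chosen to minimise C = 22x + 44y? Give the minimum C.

Vertices and C = 22x + 44y:
  (0, 65) → C = 2860
  (115/3, 0) → C = 2530/3
  (94/3, 7/3) → C = 792
The feasible region is unbounded (it extends along (0, 1), (1, 0)), but C strictly increases along every unbounded feasible direction, so there is no improving ray and the minimum is attained at a vertex.

x = 94/3, y = 7/3, minimum C = 792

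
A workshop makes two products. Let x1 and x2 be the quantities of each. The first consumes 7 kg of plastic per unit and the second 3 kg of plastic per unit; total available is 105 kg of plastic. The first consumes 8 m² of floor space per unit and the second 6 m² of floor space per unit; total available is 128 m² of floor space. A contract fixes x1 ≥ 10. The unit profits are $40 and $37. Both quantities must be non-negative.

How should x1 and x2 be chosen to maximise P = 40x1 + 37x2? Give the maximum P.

The optimum lies where 8x1 + 6x2 = 128 and x1 = 10.
Solving simultaneously gives x1 = 10, x2 = 8.

x1 = 10, x2 = 8, maximum P = 696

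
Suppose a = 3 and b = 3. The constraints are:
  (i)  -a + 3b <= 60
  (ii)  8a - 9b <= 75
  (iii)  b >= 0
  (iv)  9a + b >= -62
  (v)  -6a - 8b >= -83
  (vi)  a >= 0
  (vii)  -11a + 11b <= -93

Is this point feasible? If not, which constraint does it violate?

not feasible — violates (vii)

Constraint (vii): -11a + 11b = 0, which is not ≤ -93. All other constraints are satisfied.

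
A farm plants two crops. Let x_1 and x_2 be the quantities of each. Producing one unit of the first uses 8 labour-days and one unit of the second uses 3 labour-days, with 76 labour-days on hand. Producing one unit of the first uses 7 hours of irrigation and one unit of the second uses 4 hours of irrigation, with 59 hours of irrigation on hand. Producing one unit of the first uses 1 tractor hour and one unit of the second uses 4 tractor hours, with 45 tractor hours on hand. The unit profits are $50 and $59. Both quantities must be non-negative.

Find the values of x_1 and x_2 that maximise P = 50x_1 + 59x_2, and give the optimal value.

Vertices and P = 50x_1 + 59x_2:
  (0, 0) → P = 0
  (0, 45/4) → P = 2655/4
  (59/7, 0) → P = 2950/7
  (7/3, 32/3) → P = 746

At the optimal vertex, 7x_1 + 4x_2 = 59 and x_1 + 4x_2 = 45.
Solving simultaneously gives x_1 = 7/3, x_2 = 32/3.

x_1 = 7/3, x_2 = 32/3, maximum P = 746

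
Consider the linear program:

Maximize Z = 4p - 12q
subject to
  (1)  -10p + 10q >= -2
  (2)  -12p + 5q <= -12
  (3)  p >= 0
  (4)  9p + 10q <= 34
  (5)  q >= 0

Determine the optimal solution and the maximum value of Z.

Feasible corners and Z = 4p - 12q:
  (11/7, 48/35) → Z = -356/35
  (36/19, 161/95) → Z = -1212/95
  (58/33, 20/11) → Z = -488/33

The optimum lies where -10p + 10q = -2 and -12p + 5q = -12.
Solving simultaneously gives p = 11/7, q = 48/35.

p = 11/7, q = 48/35, maximum Z = -356/35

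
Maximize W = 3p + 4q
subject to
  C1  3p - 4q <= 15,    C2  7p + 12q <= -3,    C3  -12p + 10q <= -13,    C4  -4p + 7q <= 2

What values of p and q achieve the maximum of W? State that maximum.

p = 21/8, q = -57/32, maximum W = 3/4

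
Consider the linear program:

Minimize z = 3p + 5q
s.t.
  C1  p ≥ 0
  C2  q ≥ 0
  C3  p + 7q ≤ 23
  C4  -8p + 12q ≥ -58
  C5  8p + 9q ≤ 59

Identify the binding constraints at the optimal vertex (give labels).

C1 and C2

Feasible corners and z = 3p + 5q:
  (0, 0) → z = 0
  (0, 23/7) → z = 115/7
  (29/4, 0) → z = 87/4
  (206/47, 125/47) → z = 1243/47
  (205/28, 1/21) → z = 1865/84

The minimum is at (0, 0). Substituting into each constraint, equality holds for C1 and C2; the remaining constraints have slack.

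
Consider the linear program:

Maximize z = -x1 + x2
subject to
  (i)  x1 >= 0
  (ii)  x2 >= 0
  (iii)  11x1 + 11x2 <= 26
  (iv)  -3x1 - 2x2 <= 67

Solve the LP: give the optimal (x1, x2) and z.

Extreme points and z = -x1 + x2:
  (0, 0) → z = 0
  (0, 26/11) → z = 26/11
  (26/11, 0) → z = -26/11

The optimum lies where x1 = 0 and 11x1 + 11x2 = 26.
Solving simultaneously gives x1 = 0, x2 = 26/11.

x1 = 0, x2 = 26/11, maximum z = 26/11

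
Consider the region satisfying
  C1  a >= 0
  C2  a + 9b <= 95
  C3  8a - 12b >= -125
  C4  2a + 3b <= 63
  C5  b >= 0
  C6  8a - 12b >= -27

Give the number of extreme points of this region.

Of the 14 pairwise boundary intersections, those satisfying every inequality are:
  (0, 0)
  (0, 9/4)
  (94/5, 127/15)
  (299/28, 787/84)
  (63/2, 0)

5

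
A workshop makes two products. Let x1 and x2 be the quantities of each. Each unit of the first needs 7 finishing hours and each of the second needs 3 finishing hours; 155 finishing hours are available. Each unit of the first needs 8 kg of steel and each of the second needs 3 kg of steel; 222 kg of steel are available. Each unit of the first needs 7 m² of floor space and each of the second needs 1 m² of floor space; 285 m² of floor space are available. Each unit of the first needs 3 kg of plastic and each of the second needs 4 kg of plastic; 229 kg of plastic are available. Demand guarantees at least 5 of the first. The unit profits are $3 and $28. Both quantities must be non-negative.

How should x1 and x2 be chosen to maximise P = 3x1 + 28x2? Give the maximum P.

x1 = 5, x2 = 40, maximum P = 1135

Corner points and P = 3x1 + 28x2:
  (155/7, 0) → P = 465/7
  (5, 0) → P = 15
  (5, 40) → P = 1135

The optimum lies where 7x1 + 3x2 = 155 and x1 = 5.
Solving simultaneously gives x1 = 5, x2 = 40.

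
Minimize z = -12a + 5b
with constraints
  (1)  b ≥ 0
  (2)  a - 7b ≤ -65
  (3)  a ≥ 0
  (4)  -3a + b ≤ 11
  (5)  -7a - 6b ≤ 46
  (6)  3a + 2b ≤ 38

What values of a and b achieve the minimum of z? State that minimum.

Extreme points and z = -12a + 5b:
  (0, 65/7) → z = 325/7
  (136/23, 233/23) → z = -467/23
  (0, 11) → z = 55
  (16/9, 49/3) → z = 181/3

The binding constraints are a - 7b = -65 and 3a + 2b = 38.
Solving simultaneously gives a = 136/23, b = 233/23.

a = 136/23, b = 233/23, minimum z = -467/23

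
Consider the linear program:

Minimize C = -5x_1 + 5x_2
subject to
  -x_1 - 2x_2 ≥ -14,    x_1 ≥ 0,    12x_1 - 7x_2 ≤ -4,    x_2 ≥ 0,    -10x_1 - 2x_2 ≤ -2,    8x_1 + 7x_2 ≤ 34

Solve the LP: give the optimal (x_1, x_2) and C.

x_1 = 3/47, x_2 = 32/47, minimum C = 145/47

Vertices and C = -5x_1 + 5x_2:
  (0, 1) → C = 5
  (0, 34/7) → C = 170/7
  (3/47, 32/47) → C = 145/47
  (3/2, 22/7) → C = 115/14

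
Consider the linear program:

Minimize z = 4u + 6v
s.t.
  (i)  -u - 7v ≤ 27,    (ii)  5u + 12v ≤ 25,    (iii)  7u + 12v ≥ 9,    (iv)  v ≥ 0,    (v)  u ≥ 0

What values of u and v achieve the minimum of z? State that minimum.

u = 0, v = 3/4, minimum z = 9/2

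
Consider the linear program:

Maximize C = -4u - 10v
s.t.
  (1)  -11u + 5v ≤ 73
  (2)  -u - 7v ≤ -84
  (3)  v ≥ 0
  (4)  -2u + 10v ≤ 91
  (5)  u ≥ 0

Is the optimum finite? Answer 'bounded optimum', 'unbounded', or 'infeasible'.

bounded optimum

Feasible corners and C = -4u - 10v:
  (84, 0) → C = -336
  (203/24, 259/24) → C = -567/4
The feasible region has finitely many vertices and no improving ray; the maximum is -567/4 at (203/24, 259/24).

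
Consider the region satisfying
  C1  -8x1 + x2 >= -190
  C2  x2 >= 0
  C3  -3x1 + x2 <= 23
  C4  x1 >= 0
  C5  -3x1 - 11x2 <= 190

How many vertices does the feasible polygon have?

4

The feasible vertices (each the meet of two boundaries and inside every other half-plane) are:
  (95/4, 0)
  (213/5, 754/5)
  (0, 0)
  (0, 23)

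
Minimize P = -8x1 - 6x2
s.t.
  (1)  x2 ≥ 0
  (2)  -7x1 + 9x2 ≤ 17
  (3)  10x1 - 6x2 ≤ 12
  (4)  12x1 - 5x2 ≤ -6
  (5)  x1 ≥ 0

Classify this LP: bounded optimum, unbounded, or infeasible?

bounded optimum

Vertices and P = -8x1 - 6x2:
  (31/73, 162/73) → P = -1220/73
  (0, 17/9) → P = -34/3
  (0, 6/5) → P = -36/5
The feasible region has finitely many vertices and no improving ray; the minimum is -1220/73 at (31/73, 162/73).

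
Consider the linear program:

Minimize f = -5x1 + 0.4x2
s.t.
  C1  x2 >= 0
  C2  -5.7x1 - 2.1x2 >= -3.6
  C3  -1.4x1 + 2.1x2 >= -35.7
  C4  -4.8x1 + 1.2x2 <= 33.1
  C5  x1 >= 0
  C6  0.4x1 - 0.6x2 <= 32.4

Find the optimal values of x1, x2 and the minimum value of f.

Feasible corners and f = -5x1 + 0.4x2:
  (12/19, 0) → f = -60/19
  (0, 0) → f = 0
  (0, 12/7) → f = 24/35

At the optimal vertex, x2 = 0 and -5.7x1 - 2.1x2 = -3.6.
Solving simultaneously gives x1 = 12/19, x2 = 0.

x1 = 12/19, x2 = 0, minimum f = -60/19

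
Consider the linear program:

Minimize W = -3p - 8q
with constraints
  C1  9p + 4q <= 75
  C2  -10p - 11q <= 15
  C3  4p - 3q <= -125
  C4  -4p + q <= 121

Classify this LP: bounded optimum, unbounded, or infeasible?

bounded optimum

Corner points and W = -3p - 8q:
  (-275/43, 1425/43) → W = -10575/43
  (-409/25, 1389/25) → W = -1977/5
  (-710/37, 595/37) → W = -2630/37
  (-673/27, 575/27) → W = -2581/27
The feasible region has finitely many vertices and no improving ray; the minimum is -1977/5 at (-409/25, 1389/25).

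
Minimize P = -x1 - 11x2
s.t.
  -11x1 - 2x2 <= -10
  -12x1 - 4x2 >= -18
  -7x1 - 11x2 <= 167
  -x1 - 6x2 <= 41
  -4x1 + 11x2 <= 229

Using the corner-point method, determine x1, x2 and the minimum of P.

x1 = 1/5, x2 = 39/10, minimum P = -431/10

Extreme points and P = -x1 - 11x2:
  (1/5, 39/10) → P = -431/10
  (71/32, -461/64) → P = 4929/64
  (4, -15/2) → P = 157/2

The binding constraints are -11x1 - 2x2 = -10 and -12x1 - 4x2 = -18.
Solving simultaneously gives x1 = 1/5, x2 = 39/10.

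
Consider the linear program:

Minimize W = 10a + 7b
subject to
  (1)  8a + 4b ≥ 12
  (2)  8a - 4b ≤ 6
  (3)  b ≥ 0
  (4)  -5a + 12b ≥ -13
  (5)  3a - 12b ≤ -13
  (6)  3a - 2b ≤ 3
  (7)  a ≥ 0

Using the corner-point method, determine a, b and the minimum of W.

The feasible region is unbounded (it extends along (0, 1), (1, 2)), but W strictly increases along every unbounded feasible direction, so there is no improving ray and the minimum is attained at a vertex.

a = 23/27, b = 35/27, minimum W = 475/27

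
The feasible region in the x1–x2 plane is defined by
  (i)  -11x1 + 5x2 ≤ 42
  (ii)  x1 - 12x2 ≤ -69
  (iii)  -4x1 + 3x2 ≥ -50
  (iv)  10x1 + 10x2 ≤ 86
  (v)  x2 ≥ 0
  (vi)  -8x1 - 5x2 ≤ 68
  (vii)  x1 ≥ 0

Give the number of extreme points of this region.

Intersecting each pair of boundary lines and keeping only the points that satisfy every inequality leaves:
  (1/16, 683/80)
  (0, 42/5)
  (171/65, 388/65)
  (0, 23/4)

4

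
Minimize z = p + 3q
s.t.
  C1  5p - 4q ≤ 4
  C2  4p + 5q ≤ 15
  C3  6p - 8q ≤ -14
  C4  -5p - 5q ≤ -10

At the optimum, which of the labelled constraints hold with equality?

Vertices and z = p + 3q:
  (25/31, 73/31) → z = 244/31
  (-5, 7) → z = 16
  (1/7, 13/7) → z = 40/7

The minimum is at (1/7, 13/7). Substituting into each constraint, equality holds for C3 and C4; the remaining constraints have slack.

C3 and C4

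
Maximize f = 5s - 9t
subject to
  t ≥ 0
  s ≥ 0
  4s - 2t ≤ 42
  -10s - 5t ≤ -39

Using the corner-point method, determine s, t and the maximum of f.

s = 21/2, t = 0, maximum f = 105/2

Corner points and f = 5s - 9t:
  (21/2, 0) → f = 105/2
  (39/10, 0) → f = 39/2
  (0, 39/5) → f = -351/5
The feasible region is unbounded (it extends along (0, 1), (1, 2)), but f strictly decreases along every unbounded feasible direction, so there is no improving ray and the maximum is attained at a vertex.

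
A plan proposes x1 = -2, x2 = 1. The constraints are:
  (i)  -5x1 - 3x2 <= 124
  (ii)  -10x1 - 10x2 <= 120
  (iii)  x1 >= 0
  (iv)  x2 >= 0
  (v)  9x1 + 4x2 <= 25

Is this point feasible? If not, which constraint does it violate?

Constraint (iii): x1 = -2, which is not ≥ 0. All other constraints are satisfied.

not feasible — violates (iii)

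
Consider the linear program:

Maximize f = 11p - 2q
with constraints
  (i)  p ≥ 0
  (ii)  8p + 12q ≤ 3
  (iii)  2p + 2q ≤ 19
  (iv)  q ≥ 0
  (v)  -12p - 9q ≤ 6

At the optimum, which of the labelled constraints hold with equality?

(ii) and (iv)

Extreme points and f = 11p - 2q:
  (0, 1/4) → f = -1/2
  (0, 0) → f = 0
  (3/8, 0) → f = 33/8

The maximum is at (3/8, 0). Substituting into each constraint, equality holds for (ii) and (iv); the remaining constraints have slack.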